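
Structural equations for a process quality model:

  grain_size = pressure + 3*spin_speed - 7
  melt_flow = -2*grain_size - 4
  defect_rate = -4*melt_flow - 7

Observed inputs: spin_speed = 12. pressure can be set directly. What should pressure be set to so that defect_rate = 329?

Substituting into the grain_size equation gives grain_size = pressure + 29.
Substituting into the melt_flow equation gives melt_flow = -2*pressure - 62.
This gives defect_rate = 8*pressure + 241.
Solve 8*pressure + 241 = 329: pressure = (329 - 241) / 8 = 11.

pressure = 11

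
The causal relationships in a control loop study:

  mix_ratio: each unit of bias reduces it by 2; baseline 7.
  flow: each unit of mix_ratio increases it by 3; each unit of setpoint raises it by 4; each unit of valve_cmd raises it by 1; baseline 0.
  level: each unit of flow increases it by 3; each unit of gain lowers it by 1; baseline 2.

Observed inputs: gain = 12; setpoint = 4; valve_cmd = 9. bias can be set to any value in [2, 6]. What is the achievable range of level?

20 to 92

Substituting into the flow equation gives flow = -6*bias + 46.
Substituting into the level equation gives level = -18*bias + 128.
Linear in bias, so extremes are at the endpoints: bias = 2 gives level = 92; bias = 6 gives level = 20.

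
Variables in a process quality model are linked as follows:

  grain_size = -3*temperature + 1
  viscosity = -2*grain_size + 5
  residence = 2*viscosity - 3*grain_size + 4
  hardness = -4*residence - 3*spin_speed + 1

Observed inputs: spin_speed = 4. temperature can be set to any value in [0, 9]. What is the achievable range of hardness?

-795 to -39

Substituting into the viscosity equation gives viscosity = 6*temperature + 3.
Substituting into the residence equation gives residence = 21*temperature + 7.
So hardness = -84*temperature - 39.
Linear in temperature, so extremes are at the endpoints: temperature = 0 gives hardness = -39; temperature = 9 gives hardness = -795.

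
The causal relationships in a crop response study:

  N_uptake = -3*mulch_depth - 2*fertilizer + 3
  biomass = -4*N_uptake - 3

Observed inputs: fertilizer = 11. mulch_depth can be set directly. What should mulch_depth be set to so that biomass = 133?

mulch_depth = 5

Substituting into the N_uptake equation gives N_uptake = -3*mulch_depth - 19.
Substituting into the biomass equation gives biomass = 12*mulch_depth + 73.
Solve 12*mulch_depth + 73 = 133: mulch_depth = (133 - 73) / 12 = 5.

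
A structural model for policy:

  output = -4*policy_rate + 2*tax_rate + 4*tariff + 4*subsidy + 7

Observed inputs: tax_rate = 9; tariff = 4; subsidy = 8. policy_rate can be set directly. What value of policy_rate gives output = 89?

policy_rate = -4

Substituting into the output equation gives output = -4*policy_rate + 73.
Solve -4*policy_rate + 73 = 89: policy_rate = (89 - 73) / -4 = -4.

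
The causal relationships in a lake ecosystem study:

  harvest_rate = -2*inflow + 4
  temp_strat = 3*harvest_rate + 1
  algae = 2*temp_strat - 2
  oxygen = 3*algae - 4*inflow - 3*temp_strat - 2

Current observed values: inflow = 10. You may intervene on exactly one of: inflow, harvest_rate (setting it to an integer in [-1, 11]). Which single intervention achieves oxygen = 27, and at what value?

set harvest_rate = 8

Intervening on inflow: oxygen = -22*inflow + 31. Reaching 27 requires inflow = 2/11, not an integer.
Intervening on harvest_rate: with other inputs at their observed values, oxygen = 9*harvest_rate - 45. Solving for 27 gives harvest_rate = 8, within [-1, 11].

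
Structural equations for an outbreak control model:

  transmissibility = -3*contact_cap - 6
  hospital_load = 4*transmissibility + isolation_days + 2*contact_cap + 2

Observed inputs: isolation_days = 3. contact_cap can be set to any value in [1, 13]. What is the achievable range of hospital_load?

Substituting into the hospital_load equation gives hospital_load = -10*contact_cap - 19.
Linear in contact_cap, so extremes are at the endpoints: contact_cap = 1 gives hospital_load = -29; contact_cap = 13 gives hospital_load = -149.

-149 to -29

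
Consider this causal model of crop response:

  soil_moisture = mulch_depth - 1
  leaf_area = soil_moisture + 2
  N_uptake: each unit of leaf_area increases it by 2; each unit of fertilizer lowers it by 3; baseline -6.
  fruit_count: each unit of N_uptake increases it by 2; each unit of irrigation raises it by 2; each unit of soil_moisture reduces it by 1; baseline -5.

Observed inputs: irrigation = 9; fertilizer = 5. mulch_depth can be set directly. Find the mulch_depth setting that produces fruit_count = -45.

mulch_depth = -7

Substituting into the leaf_area equation gives leaf_area = mulch_depth + 1.
Substituting into the N_uptake equation gives N_uptake = 2*mulch_depth - 19.
So fruit_count = 3*mulch_depth - 24.
Solve 3*mulch_depth - 24 = -45: mulch_depth = (-45 + 24) / 3 = -7.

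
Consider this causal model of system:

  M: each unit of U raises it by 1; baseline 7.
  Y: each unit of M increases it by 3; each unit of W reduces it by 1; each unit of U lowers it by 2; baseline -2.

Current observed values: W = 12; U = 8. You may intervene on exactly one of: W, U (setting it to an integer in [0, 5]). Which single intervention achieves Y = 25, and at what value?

set W = 2

Intervening on W: with other inputs at their observed values, Y = -W + 27. Solving for 25 gives W = 2, within [0, 5].
Intervening on U: Y = U + 7. Reaching 25 requires U = 18, outside [0, 5].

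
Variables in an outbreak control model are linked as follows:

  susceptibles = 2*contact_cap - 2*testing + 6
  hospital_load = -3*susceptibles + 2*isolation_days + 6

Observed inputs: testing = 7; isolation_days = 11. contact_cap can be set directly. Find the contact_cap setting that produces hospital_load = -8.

contact_cap = 10

Substituting into the susceptibles equation gives susceptibles = 2*contact_cap - 8.
Substituting into the hospital_load equation gives hospital_load = -6*contact_cap + 52.
Solve -6*contact_cap + 52 = -8: contact_cap = (-8 - 52) / -6 = 10.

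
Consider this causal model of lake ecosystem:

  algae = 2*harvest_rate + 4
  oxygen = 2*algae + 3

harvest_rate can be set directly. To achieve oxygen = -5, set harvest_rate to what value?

harvest_rate = -4

Substituting into the oxygen equation gives oxygen = 4*harvest_rate + 11.
Solve 4*harvest_rate + 11 = -5: harvest_rate = (-5 - 11) / 4 = -4.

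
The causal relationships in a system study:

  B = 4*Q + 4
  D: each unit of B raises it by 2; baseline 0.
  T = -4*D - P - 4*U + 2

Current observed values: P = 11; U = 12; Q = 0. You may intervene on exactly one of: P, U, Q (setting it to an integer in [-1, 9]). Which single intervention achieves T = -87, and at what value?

Intervening on P: with other inputs at their observed values, T = -P - 78. Solving for -87 gives P = 9, within [-1, 9].
Intervening on U: T = -4*U - 41. Reaching -87 requires U = 23/2, not an integer.
Intervening on Q: T = -32*Q - 89. Reaching -87 requires Q = -1/16, not an integer.

set P = 9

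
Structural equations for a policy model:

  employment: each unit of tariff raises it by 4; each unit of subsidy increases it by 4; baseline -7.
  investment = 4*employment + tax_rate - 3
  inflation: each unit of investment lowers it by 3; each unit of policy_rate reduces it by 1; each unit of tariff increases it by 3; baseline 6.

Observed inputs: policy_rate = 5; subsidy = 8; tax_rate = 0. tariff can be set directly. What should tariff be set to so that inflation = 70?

Substituting into the employment equation gives employment = 4*tariff + 25.
Substituting into the investment equation gives investment = 16*tariff + 97.
inflation becomes -45*tariff - 290.
Solve -45*tariff - 290 = 70: tariff = (70 + 290) / -45 = -8.

tariff = -8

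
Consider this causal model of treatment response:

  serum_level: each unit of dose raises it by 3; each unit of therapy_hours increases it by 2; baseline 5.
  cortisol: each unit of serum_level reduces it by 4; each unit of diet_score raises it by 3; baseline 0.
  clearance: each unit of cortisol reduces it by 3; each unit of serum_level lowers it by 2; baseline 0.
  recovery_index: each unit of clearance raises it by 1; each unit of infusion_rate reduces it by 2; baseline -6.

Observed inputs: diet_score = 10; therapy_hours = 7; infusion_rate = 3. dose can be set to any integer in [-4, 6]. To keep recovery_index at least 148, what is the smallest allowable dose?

dose = 2

Substituting into the serum_level equation gives serum_level = 3*dose + 19.
This gives cortisol = -12*dose - 46.
clearance becomes 30*dose + 100.
recovery_index becomes 30*dose + 88.
Require 30*dose + 88 ≥ 148, so dose ≥ 2.
The smallest integer in [-4, 6] satisfying this is 2.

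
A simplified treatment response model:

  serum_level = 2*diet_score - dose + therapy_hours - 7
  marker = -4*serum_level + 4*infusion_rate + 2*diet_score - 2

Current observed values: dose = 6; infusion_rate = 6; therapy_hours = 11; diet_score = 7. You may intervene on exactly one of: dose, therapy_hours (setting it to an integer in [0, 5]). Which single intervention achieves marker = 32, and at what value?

set therapy_hours = 0

Intervening on dose: marker = 4*dose - 36. Reaching 32 requires dose = 17, outside [0, 5].
Intervening on therapy_hours: with other inputs at their observed values, marker = -4*therapy_hours + 32. Solving for 32 gives therapy_hours = 0, within [0, 5].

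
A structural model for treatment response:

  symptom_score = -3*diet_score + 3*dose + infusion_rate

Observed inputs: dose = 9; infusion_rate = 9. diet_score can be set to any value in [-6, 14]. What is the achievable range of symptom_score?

-6 to 54

Substituting into the symptom_score equation gives symptom_score = -3*diet_score + 36.
Linear in diet_score, so extremes are at the endpoints: diet_score = -6 gives symptom_score = 54; diet_score = 14 gives symptom_score = -6.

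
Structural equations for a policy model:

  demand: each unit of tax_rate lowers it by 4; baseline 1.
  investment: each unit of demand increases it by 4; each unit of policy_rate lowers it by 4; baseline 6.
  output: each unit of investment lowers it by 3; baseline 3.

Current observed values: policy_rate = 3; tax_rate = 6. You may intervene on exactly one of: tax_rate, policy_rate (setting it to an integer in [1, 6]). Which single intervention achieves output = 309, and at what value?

set policy_rate = 4

Intervening on tax_rate: output = 48*tax_rate + 9. Reaching 309 requires tax_rate = 25/4, not an integer.
Intervening on policy_rate: with other inputs at their observed values, output = 12*policy_rate + 261. Solving for 309 gives policy_rate = 4, within [1, 6].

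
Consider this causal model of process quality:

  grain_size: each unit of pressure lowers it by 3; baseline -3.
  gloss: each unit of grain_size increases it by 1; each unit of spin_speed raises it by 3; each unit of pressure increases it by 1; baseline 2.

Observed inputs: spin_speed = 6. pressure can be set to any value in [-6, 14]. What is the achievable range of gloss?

-11 to 29

Substituting into the gloss equation gives gloss = -2*pressure + 17.
Linear in pressure, so extremes are at the endpoints: pressure = -6 gives gloss = 29; pressure = 14 gives gloss = -11.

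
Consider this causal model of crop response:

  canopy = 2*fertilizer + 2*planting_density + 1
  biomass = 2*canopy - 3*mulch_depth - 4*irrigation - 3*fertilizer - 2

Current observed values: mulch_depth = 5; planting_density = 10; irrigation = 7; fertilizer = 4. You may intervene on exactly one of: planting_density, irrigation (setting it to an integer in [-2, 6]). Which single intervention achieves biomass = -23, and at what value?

set planting_density = 4

Intervening on planting_density: with other inputs at their observed values, biomass = 4*planting_density - 39. Solving for -23 gives planting_density = 4, within [-2, 6].
Intervening on irrigation: biomass = -4*irrigation + 29. Reaching -23 requires irrigation = 13, outside [-2, 6].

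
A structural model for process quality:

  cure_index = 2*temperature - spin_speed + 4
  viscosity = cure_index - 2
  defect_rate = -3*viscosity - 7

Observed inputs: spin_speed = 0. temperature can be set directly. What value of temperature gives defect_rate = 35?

temperature = -8

Substituting into the cure_index equation gives cure_index = 2*temperature + 4.
Substituting into the viscosity equation gives viscosity = 2*temperature + 2.
This gives defect_rate = -6*temperature - 13.
Solve -6*temperature - 13 = 35: temperature = (35 + 13) / -6 = -8.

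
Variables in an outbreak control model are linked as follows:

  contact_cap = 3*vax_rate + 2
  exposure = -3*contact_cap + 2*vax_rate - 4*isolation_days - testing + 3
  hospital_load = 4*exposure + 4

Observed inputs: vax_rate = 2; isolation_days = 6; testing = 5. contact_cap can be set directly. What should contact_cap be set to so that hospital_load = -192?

contact_cap = 9

Intervening on contact_cap fixes its value directly, overriding its dependence on vax_rate.
Substituting into the exposure equation gives exposure = -3*contact_cap - 22.
This gives hospital_load = -12*contact_cap - 84.
Solve -12*contact_cap - 84 = -192: contact_cap = (-192 + 84) / -12 = 9.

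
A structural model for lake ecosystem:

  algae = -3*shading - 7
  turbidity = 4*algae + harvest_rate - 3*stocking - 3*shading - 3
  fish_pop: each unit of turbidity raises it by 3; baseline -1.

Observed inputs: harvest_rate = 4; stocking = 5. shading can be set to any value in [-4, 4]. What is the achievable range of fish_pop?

-307 to 53

Substituting into the turbidity equation gives turbidity = -15*shading - 42.
So fish_pop = -45*shading - 127.
Linear in shading, so extremes are at the endpoints: shading = -4 gives fish_pop = 53; shading = 4 gives fish_pop = -307.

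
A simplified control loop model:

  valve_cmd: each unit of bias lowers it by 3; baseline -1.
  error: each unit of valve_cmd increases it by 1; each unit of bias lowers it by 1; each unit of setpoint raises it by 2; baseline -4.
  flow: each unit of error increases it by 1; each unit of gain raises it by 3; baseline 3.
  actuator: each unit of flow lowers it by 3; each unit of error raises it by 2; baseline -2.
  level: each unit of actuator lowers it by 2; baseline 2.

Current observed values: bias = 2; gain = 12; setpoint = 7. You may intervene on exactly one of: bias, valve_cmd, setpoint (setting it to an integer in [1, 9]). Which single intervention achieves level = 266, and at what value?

set valve_cmd = 5

Intervening on bias: level = -8*bias + 258. Reaching 266 requires bias = -1, outside [1, 9].
Intervening on valve_cmd: with other inputs at their observed values, level = 2*valve_cmd + 256. Solving for 266 gives valve_cmd = 5, within [1, 9].
Intervening on setpoint: level = 4*setpoint + 214. Reaching 266 requires setpoint = 13, outside [1, 9].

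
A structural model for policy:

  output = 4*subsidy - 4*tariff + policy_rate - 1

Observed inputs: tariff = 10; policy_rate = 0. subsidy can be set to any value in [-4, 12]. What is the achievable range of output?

Substituting into the output equation gives output = 4*subsidy - 41.
Linear in subsidy, so extremes are at the endpoints: subsidy = -4 gives output = -57; subsidy = 12 gives output = 7.

-57 to 7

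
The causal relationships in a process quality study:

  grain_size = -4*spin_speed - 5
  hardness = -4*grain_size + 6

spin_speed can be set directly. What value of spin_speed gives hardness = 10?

spin_speed = -1

Substituting into the hardness equation gives hardness = 16*spin_speed + 26.
Solve 16*spin_speed + 26 = 10: spin_speed = (10 - 26) / 16 = -1.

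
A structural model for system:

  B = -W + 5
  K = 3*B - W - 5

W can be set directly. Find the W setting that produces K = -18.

Substituting into the K equation gives K = -4*W + 10.
Solve -4*W + 10 = -18: W = (-18 - 10) / -4 = 7.

W = 7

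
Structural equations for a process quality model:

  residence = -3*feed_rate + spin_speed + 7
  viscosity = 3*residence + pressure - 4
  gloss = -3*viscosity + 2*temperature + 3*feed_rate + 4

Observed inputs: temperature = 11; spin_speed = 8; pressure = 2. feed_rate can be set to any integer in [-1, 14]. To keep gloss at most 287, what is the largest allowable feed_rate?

Substituting into the residence equation gives residence = -3*feed_rate + 15.
So viscosity = -9*feed_rate + 43.
So gloss = 30*feed_rate - 103.
Require 30*feed_rate - 103 ≤ 287, so feed_rate ≤ 13.
The largest integer in [-1, 14] satisfying this is 13.

feed_rate = 13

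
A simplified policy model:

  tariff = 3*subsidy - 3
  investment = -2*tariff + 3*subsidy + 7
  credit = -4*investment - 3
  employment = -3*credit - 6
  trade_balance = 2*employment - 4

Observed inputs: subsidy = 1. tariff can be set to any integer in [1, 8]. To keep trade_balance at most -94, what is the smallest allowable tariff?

tariff = 7

Intervening on tariff fixes its value directly, overriding its dependence on subsidy.
Substituting into the investment equation gives investment = -2*tariff + 10.
credit becomes 8*tariff - 43.
Substituting into the employment equation gives employment = -24*tariff + 123.
Substituting into the trade_balance equation gives trade_balance = -48*tariff + 242.
Require -48*tariff + 242 ≤ -94, so tariff ≥ 7.
The smallest integer in [1, 8] satisfying this is 7.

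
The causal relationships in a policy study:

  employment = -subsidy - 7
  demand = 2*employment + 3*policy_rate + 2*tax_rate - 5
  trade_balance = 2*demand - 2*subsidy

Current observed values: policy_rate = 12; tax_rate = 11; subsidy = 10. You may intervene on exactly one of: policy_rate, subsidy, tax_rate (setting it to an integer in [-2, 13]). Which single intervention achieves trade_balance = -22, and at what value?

Intervening on policy_rate: trade_balance = 6*policy_rate - 54. Reaching -22 requires policy_rate = 16/3, not an integer.
Intervening on subsidy: trade_balance = -6*subsidy + 78. Reaching -22 requires subsidy = 50/3, not an integer.
Intervening on tax_rate: with other inputs at their observed values, trade_balance = 4*tax_rate - 26. Solving for -22 gives tax_rate = 1, within [-2, 13].

set tax_rate = 1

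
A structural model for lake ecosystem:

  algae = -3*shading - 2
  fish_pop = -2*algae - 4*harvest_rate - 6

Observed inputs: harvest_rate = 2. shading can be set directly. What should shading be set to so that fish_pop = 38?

Substituting into the fish_pop equation gives fish_pop = 6*shading - 10.
Solve 6*shading - 10 = 38: shading = (38 + 10) / 6 = 8.

shading = 8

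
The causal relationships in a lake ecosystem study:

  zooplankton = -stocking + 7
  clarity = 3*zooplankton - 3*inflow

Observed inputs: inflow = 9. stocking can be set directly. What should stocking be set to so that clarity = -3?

stocking = -1

Substituting into the clarity equation gives clarity = -3*stocking - 6.
Solve -3*stocking - 6 = -3: stocking = (-3 + 6) / -3 = -1.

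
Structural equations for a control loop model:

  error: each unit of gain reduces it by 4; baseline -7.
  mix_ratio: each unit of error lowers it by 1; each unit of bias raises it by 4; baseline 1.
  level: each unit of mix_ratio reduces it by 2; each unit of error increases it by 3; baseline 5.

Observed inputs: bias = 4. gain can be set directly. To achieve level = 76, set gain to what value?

Substituting into the mix_ratio equation gives mix_ratio = 4*gain + 24.
This gives level = -20*gain - 64.
Solve -20*gain - 64 = 76: gain = (76 + 64) / -20 = -7.

gain = -7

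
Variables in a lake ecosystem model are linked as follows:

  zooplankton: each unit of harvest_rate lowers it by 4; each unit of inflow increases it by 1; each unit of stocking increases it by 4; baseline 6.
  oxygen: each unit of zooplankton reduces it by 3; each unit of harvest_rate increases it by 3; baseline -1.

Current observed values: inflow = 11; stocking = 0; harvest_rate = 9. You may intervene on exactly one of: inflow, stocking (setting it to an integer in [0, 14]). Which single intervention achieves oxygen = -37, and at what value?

Intervening on inflow: oxygen = -3*inflow + 116. Reaching -37 requires inflow = 51, outside [0, 14].
Intervening on stocking: with other inputs at their observed values, oxygen = -12*stocking + 83. Solving for -37 gives stocking = 10, within [0, 14].

set stocking = 10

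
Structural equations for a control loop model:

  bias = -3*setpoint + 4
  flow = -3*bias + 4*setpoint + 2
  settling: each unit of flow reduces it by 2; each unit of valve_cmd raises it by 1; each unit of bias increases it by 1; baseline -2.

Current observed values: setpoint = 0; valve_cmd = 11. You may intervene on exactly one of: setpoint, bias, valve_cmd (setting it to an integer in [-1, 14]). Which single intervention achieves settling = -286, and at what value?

set setpoint = 11

Intervening on setpoint: with other inputs at their observed values, settling = -29*setpoint + 33. Solving for -286 gives setpoint = 11, within [-1, 14].
Intervening on bias: settling = 7*bias + 5. Reaching -286 requires bias = -291/7, not an integer.
Intervening on valve_cmd: settling = valve_cmd + 22. Reaching -286 requires valve_cmd = -308, outside [-1, 14].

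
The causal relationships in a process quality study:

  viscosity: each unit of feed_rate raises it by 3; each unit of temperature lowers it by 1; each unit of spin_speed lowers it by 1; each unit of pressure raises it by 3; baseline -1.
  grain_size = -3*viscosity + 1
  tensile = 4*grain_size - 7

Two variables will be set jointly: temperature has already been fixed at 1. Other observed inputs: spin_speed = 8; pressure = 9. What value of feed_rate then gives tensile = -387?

With temperature held at 1:
Substituting into the viscosity equation gives viscosity = 3*feed_rate + 17.
This gives grain_size = -9*feed_rate - 50.
So tensile = -36*feed_rate - 207.
Solve -36*feed_rate - 207 = -387: feed_rate = (-387 + 207) / -36 = 5.

feed_rate = 5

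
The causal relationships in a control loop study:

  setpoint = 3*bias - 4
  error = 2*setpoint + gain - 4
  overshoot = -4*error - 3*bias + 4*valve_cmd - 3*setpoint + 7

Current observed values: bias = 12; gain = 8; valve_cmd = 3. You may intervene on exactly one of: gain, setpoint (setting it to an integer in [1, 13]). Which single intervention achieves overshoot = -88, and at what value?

set setpoint = 5

Intervening on gain: overshoot = -4*gain - 353. Reaching -88 requires gain = -265/4, not an integer.
Intervening on setpoint: with other inputs at their observed values, overshoot = -11*setpoint - 33. Solving for -88 gives setpoint = 5, within [1, 13].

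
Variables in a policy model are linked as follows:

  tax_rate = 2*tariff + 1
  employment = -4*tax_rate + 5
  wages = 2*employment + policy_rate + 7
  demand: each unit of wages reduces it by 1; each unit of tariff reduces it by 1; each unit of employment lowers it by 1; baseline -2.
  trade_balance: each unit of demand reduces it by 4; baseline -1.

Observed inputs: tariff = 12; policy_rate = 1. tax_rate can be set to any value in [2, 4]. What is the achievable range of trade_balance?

-45 to 51

Intervening on tax_rate fixes its value directly, overriding its dependence on tariff.
Substituting into the wages equation gives wages = -8*tax_rate + 18.
demand becomes 12*tax_rate - 37.
This gives trade_balance = -48*tax_rate + 147.
Linear in tax_rate, so extremes are at the endpoints: tax_rate = 2 gives trade_balance = 51; tax_rate = 4 gives trade_balance = -45.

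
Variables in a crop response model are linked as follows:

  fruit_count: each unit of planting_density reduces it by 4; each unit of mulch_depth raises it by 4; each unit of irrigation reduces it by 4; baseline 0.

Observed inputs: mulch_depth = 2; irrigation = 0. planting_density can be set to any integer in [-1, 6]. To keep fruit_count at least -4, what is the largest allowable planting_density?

planting_density = 3

Substituting into the fruit_count equation gives fruit_count = -4*planting_density + 8.
Require -4*planting_density + 8 ≥ -4, so planting_density ≤ 3.
The largest integer in [-1, 6] satisfying this is 3.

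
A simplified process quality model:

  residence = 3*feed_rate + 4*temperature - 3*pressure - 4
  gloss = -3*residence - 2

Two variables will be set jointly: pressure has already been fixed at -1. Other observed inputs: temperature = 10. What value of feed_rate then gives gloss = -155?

feed_rate = 4

With pressure held at -1:
Substituting into the residence equation gives residence = 3*feed_rate + 39.
Substituting into the gloss equation gives gloss = -9*feed_rate - 119.
Solve -9*feed_rate - 119 = -155: feed_rate = (-155 + 119) / -9 = 4.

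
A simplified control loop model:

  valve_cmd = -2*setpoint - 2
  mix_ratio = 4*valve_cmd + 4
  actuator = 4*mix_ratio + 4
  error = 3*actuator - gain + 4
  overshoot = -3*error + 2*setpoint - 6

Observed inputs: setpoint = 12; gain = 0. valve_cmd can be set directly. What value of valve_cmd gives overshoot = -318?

valve_cmd = 1

Intervening on valve_cmd fixes its value directly, overriding its dependence on setpoint.
Substituting into the actuator equation gives actuator = 16*valve_cmd + 20.
Substituting into the error equation gives error = 48*valve_cmd + 64.
So overshoot = -144*valve_cmd - 174.
Solve -144*valve_cmd - 174 = -318: valve_cmd = (-318 + 174) / -144 = 1.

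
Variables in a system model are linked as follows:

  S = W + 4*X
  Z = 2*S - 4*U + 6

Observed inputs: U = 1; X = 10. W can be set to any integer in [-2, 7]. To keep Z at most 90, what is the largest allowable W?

W = 4

Substituting into the S equation gives S = W + 40.
Substituting into the Z equation gives Z = 2*W + 82.
Require 2*W + 82 ≤ 90, so W ≤ 4.
The largest integer in [-2, 7] satisfying this is 4.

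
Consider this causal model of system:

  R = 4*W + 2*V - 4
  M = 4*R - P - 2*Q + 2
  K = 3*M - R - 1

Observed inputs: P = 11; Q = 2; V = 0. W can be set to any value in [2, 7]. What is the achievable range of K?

Substituting into the R equation gives R = 4*W - 4.
So M = 16*W - 29.
So K = 44*W - 84.
Linear in W, so extremes are at the endpoints: W = 2 gives K = 4; W = 7 gives K = 224.

4 to 224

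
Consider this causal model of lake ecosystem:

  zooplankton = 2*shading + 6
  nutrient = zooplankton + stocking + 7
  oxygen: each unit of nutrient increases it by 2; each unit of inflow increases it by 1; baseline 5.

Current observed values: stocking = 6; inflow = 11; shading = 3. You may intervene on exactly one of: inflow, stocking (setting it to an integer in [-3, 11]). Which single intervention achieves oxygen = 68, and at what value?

set stocking = 7

Intervening on inflow: oxygen = inflow + 55. Reaching 68 requires inflow = 13, outside [-3, 11].
Intervening on stocking: with other inputs at their observed values, oxygen = 2*stocking + 54. Solving for 68 gives stocking = 7, within [-3, 11].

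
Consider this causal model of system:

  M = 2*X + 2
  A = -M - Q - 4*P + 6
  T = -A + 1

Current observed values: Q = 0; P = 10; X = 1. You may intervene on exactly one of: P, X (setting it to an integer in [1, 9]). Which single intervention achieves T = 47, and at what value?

set X = 5

Intervening on P: T = 4*P - 1. Reaching 47 requires P = 12, outside [1, 9].
Intervening on X: with other inputs at their observed values, T = 2*X + 37. Solving for 47 gives X = 5, within [1, 9].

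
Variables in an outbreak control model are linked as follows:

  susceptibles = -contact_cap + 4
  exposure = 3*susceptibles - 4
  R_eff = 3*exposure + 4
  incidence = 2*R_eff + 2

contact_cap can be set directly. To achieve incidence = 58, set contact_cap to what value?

Substituting into the exposure equation gives exposure = -3*contact_cap + 8.
This gives R_eff = -9*contact_cap + 28.
Substituting into the incidence equation gives incidence = -18*contact_cap + 58.
Solve -18*contact_cap + 58 = 58: contact_cap = (58 - 58) / -18 = 0.

contact_cap = 0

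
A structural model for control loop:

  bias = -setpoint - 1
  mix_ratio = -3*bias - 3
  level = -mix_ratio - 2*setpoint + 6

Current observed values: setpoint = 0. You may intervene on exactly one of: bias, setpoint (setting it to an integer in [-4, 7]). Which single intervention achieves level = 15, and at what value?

Intervening on bias: with other inputs at their observed values, level = 3*bias + 9. Solving for 15 gives bias = 2, within [-4, 7].
Intervening on setpoint: level = -5*setpoint + 6. Reaching 15 requires setpoint = -9/5, not an integer.

set bias = 2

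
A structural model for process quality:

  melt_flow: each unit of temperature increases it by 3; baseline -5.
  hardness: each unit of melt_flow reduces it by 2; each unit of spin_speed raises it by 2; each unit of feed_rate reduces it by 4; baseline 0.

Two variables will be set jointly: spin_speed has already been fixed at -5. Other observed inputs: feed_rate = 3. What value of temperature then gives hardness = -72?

With spin_speed held at -5:
Substituting into the hardness equation gives hardness = -6*temperature - 12.
Solve -6*temperature - 12 = -72: temperature = (-72 + 12) / -6 = 10.

temperature = 10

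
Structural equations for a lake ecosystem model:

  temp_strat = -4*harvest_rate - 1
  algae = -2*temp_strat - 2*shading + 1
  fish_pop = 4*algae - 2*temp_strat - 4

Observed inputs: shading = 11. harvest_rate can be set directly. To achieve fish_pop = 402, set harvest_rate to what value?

Substituting into the algae equation gives algae = 8*harvest_rate - 19.
So fish_pop = 40*harvest_rate - 78.
Solve 40*harvest_rate - 78 = 402: harvest_rate = (402 + 78) / 40 = 12.

harvest_rate = 12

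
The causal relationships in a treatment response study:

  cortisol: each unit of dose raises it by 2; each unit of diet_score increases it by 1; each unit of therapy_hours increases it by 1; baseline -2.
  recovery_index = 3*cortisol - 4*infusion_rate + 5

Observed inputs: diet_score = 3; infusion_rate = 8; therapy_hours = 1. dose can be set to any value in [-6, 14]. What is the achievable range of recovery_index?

-57 to 63

Substituting into the cortisol equation gives cortisol = 2*dose + 2.
This gives recovery_index = 6*dose - 21.
Linear in dose, so extremes are at the endpoints: dose = -6 gives recovery_index = -57; dose = 14 gives recovery_index = 63.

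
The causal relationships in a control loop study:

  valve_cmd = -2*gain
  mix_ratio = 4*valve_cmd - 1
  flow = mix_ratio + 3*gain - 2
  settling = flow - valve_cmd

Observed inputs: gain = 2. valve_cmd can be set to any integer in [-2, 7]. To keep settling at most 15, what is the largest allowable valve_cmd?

valve_cmd = 4

Intervening on valve_cmd fixes its value directly, overriding its dependence on gain.
Substituting into the flow equation gives flow = 4*valve_cmd + 3.
Substituting into the settling equation gives settling = 3*valve_cmd + 3.
Require 3*valve_cmd + 3 ≤ 15, so valve_cmd ≤ 4.
The largest integer in [-2, 7] satisfying this is 4.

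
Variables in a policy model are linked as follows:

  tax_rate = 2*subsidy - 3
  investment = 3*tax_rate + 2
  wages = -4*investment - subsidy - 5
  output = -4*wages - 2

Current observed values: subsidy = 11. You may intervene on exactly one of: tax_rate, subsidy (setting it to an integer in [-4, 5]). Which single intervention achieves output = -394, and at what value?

set subsidy = -3

Intervening on tax_rate: output = 48*tax_rate + 94. Reaching -394 requires tax_rate = -61/6, not an integer.
Intervening on subsidy: with other inputs at their observed values, output = 100*subsidy - 94. Solving for -394 gives subsidy = -3, within [-4, 5].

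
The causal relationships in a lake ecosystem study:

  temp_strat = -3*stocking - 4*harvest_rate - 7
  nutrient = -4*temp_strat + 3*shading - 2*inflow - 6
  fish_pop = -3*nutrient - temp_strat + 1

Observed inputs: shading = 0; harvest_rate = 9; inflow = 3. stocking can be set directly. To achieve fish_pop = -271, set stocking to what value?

Substituting into the temp_strat equation gives temp_strat = -3*stocking - 43.
Substituting into the nutrient equation gives nutrient = 12*stocking + 160.
Substituting into the fish_pop equation gives fish_pop = -33*stocking - 436.
Solve -33*stocking - 436 = -271: stocking = (-271 + 436) / -33 = -5.

stocking = -5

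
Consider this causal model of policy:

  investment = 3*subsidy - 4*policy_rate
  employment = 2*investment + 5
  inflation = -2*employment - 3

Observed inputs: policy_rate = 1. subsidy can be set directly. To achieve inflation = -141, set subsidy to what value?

Substituting into the investment equation gives investment = 3*subsidy - 4.
employment becomes 6*subsidy - 3.
inflation becomes -12*subsidy + 3.
Solve -12*subsidy + 3 = -141: subsidy = (-141 - 3) / -12 = 12.

subsidy = 12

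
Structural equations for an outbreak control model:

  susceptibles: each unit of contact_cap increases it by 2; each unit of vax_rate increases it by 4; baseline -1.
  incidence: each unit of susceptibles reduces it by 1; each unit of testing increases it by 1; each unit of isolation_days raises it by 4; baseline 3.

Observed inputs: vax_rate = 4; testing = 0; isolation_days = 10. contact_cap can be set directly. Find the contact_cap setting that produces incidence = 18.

contact_cap = 5

Substituting into the susceptibles equation gives susceptibles = 2*contact_cap + 15.
Substituting into the incidence equation gives incidence = -2*contact_cap + 28.
Solve -2*contact_cap + 28 = 18: contact_cap = (18 - 28) / -2 = 5.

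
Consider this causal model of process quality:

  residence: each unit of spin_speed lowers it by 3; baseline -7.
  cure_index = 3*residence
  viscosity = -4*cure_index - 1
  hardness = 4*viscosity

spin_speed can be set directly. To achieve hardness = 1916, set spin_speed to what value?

spin_speed = 11

Substituting into the cure_index equation gives cure_index = -9*spin_speed - 21.
Substituting into the viscosity equation gives viscosity = 36*spin_speed + 83.
Substituting into the hardness equation gives hardness = 144*spin_speed + 332.
Solve 144*spin_speed + 332 = 1916: spin_speed = (1916 - 332) / 144 = 11.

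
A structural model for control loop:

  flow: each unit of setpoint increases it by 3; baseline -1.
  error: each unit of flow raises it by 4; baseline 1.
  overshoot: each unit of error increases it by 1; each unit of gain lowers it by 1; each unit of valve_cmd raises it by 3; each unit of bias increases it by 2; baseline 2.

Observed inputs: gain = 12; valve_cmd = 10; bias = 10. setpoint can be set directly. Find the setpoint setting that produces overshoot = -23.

Substituting into the error equation gives error = 12*setpoint - 3.
Substituting into the overshoot equation gives overshoot = 12*setpoint + 37.
Solve 12*setpoint + 37 = -23: setpoint = (-23 - 37) / 12 = -5.

setpoint = -5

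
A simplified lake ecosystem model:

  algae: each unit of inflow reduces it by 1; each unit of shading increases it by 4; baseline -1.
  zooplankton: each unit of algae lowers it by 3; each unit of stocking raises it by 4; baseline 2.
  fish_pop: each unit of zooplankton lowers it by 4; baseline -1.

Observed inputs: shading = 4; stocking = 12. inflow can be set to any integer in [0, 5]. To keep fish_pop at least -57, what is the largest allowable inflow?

Substituting into the algae equation gives algae = -inflow + 15.
Substituting into the zooplankton equation gives zooplankton = 3*inflow + 5.
Substituting into the fish_pop equation gives fish_pop = -12*inflow - 21.
Require -12*inflow - 21 ≥ -57, so inflow ≤ 3.
The largest integer in [0, 5] satisfying this is 3.

inflow = 3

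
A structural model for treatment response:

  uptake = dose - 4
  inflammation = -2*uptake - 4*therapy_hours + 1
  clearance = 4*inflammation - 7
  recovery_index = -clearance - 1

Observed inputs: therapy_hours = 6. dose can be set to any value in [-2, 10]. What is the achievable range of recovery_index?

50 to 146

Substituting into the inflammation equation gives inflammation = -2*dose - 15.
This gives clearance = -8*dose - 67.
Substituting into the recovery_index equation gives recovery_index = 8*dose + 66.
Linear in dose, so extremes are at the endpoints: dose = -2 gives recovery_index = 50; dose = 10 gives recovery_index = 146.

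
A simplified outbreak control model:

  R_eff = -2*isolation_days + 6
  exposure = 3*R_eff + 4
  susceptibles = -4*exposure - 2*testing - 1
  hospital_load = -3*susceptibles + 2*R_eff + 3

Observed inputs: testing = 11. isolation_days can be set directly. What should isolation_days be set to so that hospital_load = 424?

Substituting into the exposure equation gives exposure = -6*isolation_days + 22.
Substituting into the susceptibles equation gives susceptibles = 24*isolation_days - 111.
So hospital_load = -76*isolation_days + 348.
Solve -76*isolation_days + 348 = 424: isolation_days = (424 - 348) / -76 = -1.

isolation_days = -1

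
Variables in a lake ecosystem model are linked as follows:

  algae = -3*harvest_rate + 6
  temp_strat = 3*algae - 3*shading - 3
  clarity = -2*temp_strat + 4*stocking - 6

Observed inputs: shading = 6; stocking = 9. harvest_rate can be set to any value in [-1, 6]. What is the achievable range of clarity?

18 to 144

Substituting into the temp_strat equation gives temp_strat = -9*harvest_rate - 3.
So clarity = 18*harvest_rate + 36.
Linear in harvest_rate, so extremes are at the endpoints: harvest_rate = -1 gives clarity = 18; harvest_rate = 6 gives clarity = 144.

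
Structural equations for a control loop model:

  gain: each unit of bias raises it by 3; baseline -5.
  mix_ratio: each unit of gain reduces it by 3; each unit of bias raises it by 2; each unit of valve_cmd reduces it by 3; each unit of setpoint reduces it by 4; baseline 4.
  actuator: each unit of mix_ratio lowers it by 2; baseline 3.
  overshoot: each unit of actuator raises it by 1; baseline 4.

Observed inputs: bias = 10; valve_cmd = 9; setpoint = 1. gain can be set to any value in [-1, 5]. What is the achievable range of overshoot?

Intervening on gain fixes its value directly, overriding its dependence on bias.
Substituting into the mix_ratio equation gives mix_ratio = -3*gain - 7.
actuator becomes 6*gain + 17.
This gives overshoot = 6*gain + 21.
Linear in gain, so extremes are at the endpoints: gain = -1 gives overshoot = 15; gain = 5 gives overshoot = 51.

15 to 51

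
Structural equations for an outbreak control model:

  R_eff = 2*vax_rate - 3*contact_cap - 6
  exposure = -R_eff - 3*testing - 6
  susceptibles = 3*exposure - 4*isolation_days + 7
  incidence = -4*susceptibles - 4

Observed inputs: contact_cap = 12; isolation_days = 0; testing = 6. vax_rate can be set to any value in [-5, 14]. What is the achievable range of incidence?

Substituting into the R_eff equation gives R_eff = 2*vax_rate - 42.
Substituting into the exposure equation gives exposure = -2*vax_rate + 18.
susceptibles becomes -6*vax_rate + 61.
Substituting into the incidence equation gives incidence = 24*vax_rate - 248.
Linear in vax_rate, so extremes are at the endpoints: vax_rate = -5 gives incidence = -368; vax_rate = 14 gives incidence = 88.

-368 to 88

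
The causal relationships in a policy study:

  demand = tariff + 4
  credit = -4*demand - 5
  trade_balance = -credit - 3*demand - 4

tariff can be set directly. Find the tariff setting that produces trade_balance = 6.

Substituting into the credit equation gives credit = -4*tariff - 21.
This gives trade_balance = tariff + 5.
Solve tariff + 5 = 6: tariff = (6 - 5) / 1 = 1.

tariff = 1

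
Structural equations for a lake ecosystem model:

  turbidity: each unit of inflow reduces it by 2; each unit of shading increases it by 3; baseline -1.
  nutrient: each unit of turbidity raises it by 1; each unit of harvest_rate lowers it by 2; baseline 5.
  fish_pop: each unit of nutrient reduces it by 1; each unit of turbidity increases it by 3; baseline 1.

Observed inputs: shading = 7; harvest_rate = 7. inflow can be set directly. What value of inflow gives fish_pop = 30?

inflow = 5

Substituting into the turbidity equation gives turbidity = -2*inflow + 20.
This gives nutrient = -2*inflow + 11.
Substituting into the fish_pop equation gives fish_pop = -4*inflow + 50.
Solve -4*inflow + 50 = 30: inflow = (30 - 50) / -4 = 5.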